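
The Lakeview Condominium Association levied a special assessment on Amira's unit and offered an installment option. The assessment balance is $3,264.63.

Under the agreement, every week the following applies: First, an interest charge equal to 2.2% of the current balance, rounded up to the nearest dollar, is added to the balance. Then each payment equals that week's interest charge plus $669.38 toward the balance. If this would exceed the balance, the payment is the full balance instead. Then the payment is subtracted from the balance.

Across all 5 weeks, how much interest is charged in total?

Week 1: $3,264.63 +$72.00 interest = $3,336.63; pay $741.38 → $2,595.25
Week 2: $2,595.25 +$58.00 interest = $2,653.25; pay $727.38 → $1,925.87
Week 3: $1,925.87 +$43.00 interest = $1,968.87; pay $712.38 → $1,256.49
Week 4: $1,256.49 +$28.00 interest = $1,284.49; pay $697.38 → $587.11
Week 5: $587.11 +$13.00 interest = $600.11; pay $600.11 → $0.00
Total interest: $72.00 + $58.00 + $43.00 + $28.00 + $13.00 = $214.00

$214.00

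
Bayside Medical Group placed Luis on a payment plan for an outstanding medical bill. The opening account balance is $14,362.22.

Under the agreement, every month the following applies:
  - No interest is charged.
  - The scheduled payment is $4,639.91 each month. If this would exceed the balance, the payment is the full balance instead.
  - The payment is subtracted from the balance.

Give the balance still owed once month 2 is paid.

$5,082.40

Month 1: $14,362.22 − $4,639.91 → $9,722.31
Month 2: $9,722.31 − $4,639.91 → $5,082.40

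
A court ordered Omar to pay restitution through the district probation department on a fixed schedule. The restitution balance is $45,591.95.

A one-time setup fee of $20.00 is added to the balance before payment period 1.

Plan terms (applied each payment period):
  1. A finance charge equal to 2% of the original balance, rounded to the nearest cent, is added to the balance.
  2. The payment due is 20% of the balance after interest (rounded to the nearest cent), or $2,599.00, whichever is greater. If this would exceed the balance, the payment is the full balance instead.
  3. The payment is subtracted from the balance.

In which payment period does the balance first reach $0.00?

Payment period 1: opening $45,611.95; interest $911.84 → $46,523.79; payment $9,304.76; balance $37,219.03
Payment period 2: opening $37,219.03; interest $911.84 → $38,130.87; payment $7,626.17; balance $30,504.70
Payment period 3: opening $30,504.70; interest $911.84 → $31,416.54; payment $6,283.31; balance $25,133.23
Payment period 4: opening $25,133.23; interest $911.84 → $26,045.07; payment $5,209.01; balance $20,836.06
Payment period 5: opening $20,836.06; interest $911.84 → $21,747.90; payment $4,349.58; balance $17,398.32
Payment period 6: opening $17,398.32; interest $911.84 → $18,310.16; payment $3,662.03; balance $14,648.13
Payment period 7: opening $14,648.13; interest $911.84 → $15,559.97; payment $3,111.99; balance $12,447.98
Payment period 8: opening $12,447.98; interest $911.84 → $13,359.82; payment $2,671.96; balance $10,687.86
Payment period 9: opening $10,687.86; interest $911.84 → $11,599.70; payment $2,599.00; balance $9,000.70
Payment period 10: opening $9,000.70; interest $911.84 → $9,912.54; payment $2,599.00; balance $7,313.54
Payment period 11: opening $7,313.54; interest $911.84 → $8,225.38; payment $2,599.00; balance $5,626.38
Payment period 12: opening $5,626.38; interest $911.84 → $6,538.22; payment $2,599.00; balance $3,939.22
Payment period 13: opening $3,939.22; interest $911.84 → $4,851.06; payment $2,599.00; balance $2,252.06
Payment period 14: opening $2,252.06; interest $911.84 → $3,163.90; payment $2,599.00; balance $564.90
Payment period 15: opening $564.90; interest $911.84 → $1,476.74; payment $1,476.74; balance $0.00
Balance reaches $0.00 in payment period 15.

15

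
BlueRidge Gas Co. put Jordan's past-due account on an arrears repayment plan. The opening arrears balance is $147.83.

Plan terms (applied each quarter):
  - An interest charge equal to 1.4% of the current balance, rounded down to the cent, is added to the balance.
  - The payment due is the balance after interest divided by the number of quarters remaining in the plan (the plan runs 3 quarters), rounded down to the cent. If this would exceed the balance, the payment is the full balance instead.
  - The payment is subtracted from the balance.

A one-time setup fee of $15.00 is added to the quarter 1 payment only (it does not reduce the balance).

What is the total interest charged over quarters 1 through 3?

Quarter 1: opening $147.83; interest $2.06 → $149.89; payment $49.96 (+ $15.00 fee); balance $99.93
Quarter 2: opening $99.93; interest $1.39 → $101.32; payment $50.66; balance $50.66
Quarter 3: opening $50.66; interest $0.70 → $51.36; payment $51.36; balance $0.00
Total interest: $2.06 + $1.39 + $0.70 = $4.15

$4.15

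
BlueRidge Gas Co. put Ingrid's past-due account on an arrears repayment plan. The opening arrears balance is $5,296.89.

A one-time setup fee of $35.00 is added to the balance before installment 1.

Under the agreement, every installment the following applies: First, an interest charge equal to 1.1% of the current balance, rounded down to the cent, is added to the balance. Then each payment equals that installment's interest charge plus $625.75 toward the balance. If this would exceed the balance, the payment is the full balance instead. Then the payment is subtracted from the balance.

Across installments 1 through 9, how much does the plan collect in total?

Installment 1: $5,331.89 +$58.65 interest = $5,390.54; pay $684.40 → $4,706.14
Installment 2: $4,706.14 +$51.76 interest = $4,757.90; pay $677.51 → $4,080.39
Installment 3: $4,080.39 +$44.88 interest = $4,125.27; pay $670.63 → $3,454.64
Installment 4: $3,454.64 +$38.00 interest = $3,492.64; pay $663.75 → $2,828.89
Installment 5: $2,828.89 +$31.11 interest = $2,860.00; pay $656.86 → $2,203.14
Installment 6: $2,203.14 +$24.23 interest = $2,227.37; pay $649.98 → $1,577.39
Installment 7: $1,577.39 +$17.35 interest = $1,594.74; pay $643.10 → $951.64
Installment 8: $951.64 +$10.46 interest = $962.10; pay $636.21 → $325.89
Installment 9: $325.89 +$3.58 interest = $329.47; pay $329.47 → $0.00
Total paid: $5,611.91

$5,611.91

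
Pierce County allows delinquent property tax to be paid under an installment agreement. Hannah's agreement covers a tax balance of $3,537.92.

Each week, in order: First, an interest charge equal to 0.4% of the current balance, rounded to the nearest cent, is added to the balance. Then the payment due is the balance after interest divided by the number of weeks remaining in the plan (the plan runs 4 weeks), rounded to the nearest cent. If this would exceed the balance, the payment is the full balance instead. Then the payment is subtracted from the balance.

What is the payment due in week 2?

$891.57

Week 1: opening $3,537.92; interest $14.15 → $3,552.07; payment $888.02; balance $2,664.05
Week 2: opening $2,664.05; interest $10.66 → $2,674.71; payment $891.57; balance $1,783.14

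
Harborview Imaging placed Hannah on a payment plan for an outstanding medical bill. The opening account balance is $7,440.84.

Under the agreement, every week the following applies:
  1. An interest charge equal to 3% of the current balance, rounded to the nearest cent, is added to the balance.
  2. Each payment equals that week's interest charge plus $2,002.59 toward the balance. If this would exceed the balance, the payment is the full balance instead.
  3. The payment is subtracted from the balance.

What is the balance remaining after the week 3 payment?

Week 1: $7,440.84 +$223.23 interest = $7,664.07; pay $2,225.82 → $5,438.25
Week 2: $5,438.25 +$163.15 interest = $5,601.40; pay $2,165.74 → $3,435.66
Week 3: $3,435.66 +$103.07 interest = $3,538.73; pay $2,105.66 → $1,433.07

$1,433.07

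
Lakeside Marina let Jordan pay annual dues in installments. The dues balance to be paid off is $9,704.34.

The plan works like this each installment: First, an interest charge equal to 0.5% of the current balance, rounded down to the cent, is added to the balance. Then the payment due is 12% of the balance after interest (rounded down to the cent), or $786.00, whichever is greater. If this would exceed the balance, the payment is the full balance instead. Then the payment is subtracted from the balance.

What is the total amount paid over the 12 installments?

# | Opening | Interest | Payment | End bal
1 | $9,704.34 | $48.52 | $1,170.34 | $8,582.52
2 | $8,582.52 | $42.91 | $1,035.05 | $7,590.38
3 | $7,590.38 | $37.95 | $915.39 | $6,712.94
4 | $6,712.94 | $33.56 | $809.58 | $5,936.92
5 | $5,936.92 | $29.68 | $786.00 | $5,180.60
6 | $5,180.60 | $25.90 | $786.00 | $4,420.50
7 | $4,420.50 | $22.10 | $786.00 | $3,656.60
8 | $3,656.60 | $18.28 | $786.00 | $2,888.88
9 | $2,888.88 | $14.44 | $786.00 | $2,117.32
10 | $2,117.32 | $10.58 | $786.00 | $1,341.90
11 | $1,341.90 | $6.70 | $786.00 | $562.60
12 | $562.60 | $2.81 | $565.41 | $0.00
Total paid: $9,997.77

$9,997.77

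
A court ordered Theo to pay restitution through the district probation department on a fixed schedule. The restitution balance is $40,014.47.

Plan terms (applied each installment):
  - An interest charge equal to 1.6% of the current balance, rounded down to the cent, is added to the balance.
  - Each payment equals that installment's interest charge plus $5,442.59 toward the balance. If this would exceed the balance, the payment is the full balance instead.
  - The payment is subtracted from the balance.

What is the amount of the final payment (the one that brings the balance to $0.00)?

$1,947.00

Installment 1: opening $40,014.47; interest $640.23 → $40,654.70; payment $6,082.82; balance $34,571.88
Installment 2: opening $34,571.88; interest $553.15 → $35,125.03; payment $5,995.74; balance $29,129.29
Installment 3: opening $29,129.29; interest $466.06 → $29,595.35; payment $5,908.65; balance $23,686.70
Installment 4: opening $23,686.70; interest $378.98 → $24,065.68; payment $5,821.57; balance $18,244.11
Installment 5: opening $18,244.11; interest $291.90 → $18,536.01; payment $5,734.49; balance $12,801.52
Installment 6: opening $12,801.52; interest $204.82 → $13,006.34; payment $5,647.41; balance $7,358.93
Installment 7: opening $7,358.93; interest $117.74 → $7,476.67; payment $5,560.33; balance $1,916.34
Installment 8: opening $1,916.34; interest $30.66 → $1,947.00; payment $1,947.00; balance $0.00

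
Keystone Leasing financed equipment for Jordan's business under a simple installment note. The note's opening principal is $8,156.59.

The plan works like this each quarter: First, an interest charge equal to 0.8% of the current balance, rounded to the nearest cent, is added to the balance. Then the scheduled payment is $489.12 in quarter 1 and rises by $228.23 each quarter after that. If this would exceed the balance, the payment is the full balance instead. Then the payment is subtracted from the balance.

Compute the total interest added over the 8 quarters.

Quarter 1: $8,156.59 +$65.25 interest = $8,221.84; pay $489.12 → $7,732.72
Quarter 2: $7,732.72 +$61.86 interest = $7,794.58; pay $717.35 → $7,077.23
Quarter 3: $7,077.23 +$56.62 interest = $7,133.85; pay $945.58 → $6,188.27
Quarter 4: $6,188.27 +$49.51 interest = $6,237.78; pay $1,173.81 → $5,063.97
Quarter 5: $5,063.97 +$40.51 interest = $5,104.48; pay $1,402.04 → $3,702.44
Quarter 6: $3,702.44 +$29.62 interest = $3,732.06; pay $1,630.27 → $2,101.79
Quarter 7: $2,101.79 +$16.81 interest = $2,118.60; pay $1,858.50 → $260.10
Quarter 8: $260.10 +$2.08 interest = $262.18; pay $262.18 → $0.00
Total interest: $65.25 + $61.86 + $56.62 + $49.51 + $40.51 + $29.62 + $16.81 + $2.08 = $322.26

$322.26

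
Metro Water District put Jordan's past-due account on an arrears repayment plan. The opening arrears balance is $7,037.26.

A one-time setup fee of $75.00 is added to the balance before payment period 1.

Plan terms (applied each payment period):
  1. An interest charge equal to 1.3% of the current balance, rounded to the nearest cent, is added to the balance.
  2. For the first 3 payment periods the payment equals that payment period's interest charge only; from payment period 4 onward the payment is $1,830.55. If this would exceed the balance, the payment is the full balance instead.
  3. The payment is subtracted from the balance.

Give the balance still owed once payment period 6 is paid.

$1,829.91

Payment period 1: $7,112.26 +$92.46 interest = $7,204.72; pay $92.46 → $7,112.26
Payment period 2: $7,112.26 +$92.46 interest = $7,204.72; pay $92.46 → $7,112.26
Payment period 3: $7,112.26 +$92.46 interest = $7,204.72; pay $92.46 → $7,112.26
Payment period 4: $7,112.26 +$92.46 interest = $7,204.72; pay $1,830.55 → $5,374.17
Payment period 5: $5,374.17 +$69.86 interest = $5,444.03; pay $1,830.55 → $3,613.48
Payment period 6: $3,613.48 +$46.98 interest = $3,660.46; pay $1,830.55 → $1,829.91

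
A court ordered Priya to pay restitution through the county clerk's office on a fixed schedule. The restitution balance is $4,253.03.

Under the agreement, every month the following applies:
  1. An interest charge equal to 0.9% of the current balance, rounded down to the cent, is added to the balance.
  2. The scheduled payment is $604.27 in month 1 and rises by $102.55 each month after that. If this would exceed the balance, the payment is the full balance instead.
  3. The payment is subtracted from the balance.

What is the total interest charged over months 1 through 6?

Month 1: opening $4,253.03; interest $38.27 → $4,291.30; payment $604.27; balance $3,687.03
Month 2: opening $3,687.03; interest $33.18 → $3,720.21; payment $706.82; balance $3,013.39
Month 3: opening $3,013.39; interest $27.12 → $3,040.51; payment $809.37; balance $2,231.14
Month 4: opening $2,231.14; interest $20.08 → $2,251.22; payment $911.92; balance $1,339.30
Month 5: opening $1,339.30; interest $12.05 → $1,351.35; payment $1,014.47; balance $336.88
Month 6: opening $336.88; interest $3.03 → $339.91; payment $339.91; balance $0.00
Total interest: $38.27 + $33.18 + $27.12 + $20.08 + $12.05 + $3.03 = $133.73

$133.73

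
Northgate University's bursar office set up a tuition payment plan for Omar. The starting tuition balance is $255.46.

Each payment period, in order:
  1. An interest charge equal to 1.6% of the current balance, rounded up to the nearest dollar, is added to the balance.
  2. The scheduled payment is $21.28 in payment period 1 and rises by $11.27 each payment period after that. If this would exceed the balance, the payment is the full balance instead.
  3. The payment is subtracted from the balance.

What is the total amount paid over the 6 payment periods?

$274.46

Payment period 1: opening $255.46; interest $5.00 → $260.46; payment $21.28; balance $239.18
Payment period 2: opening $239.18; interest $4.00 → $243.18; payment $32.55; balance $210.63
Payment period 3: opening $210.63; interest $4.00 → $214.63; payment $43.82; balance $170.81
Payment period 4: opening $170.81; interest $3.00 → $173.81; payment $55.09; balance $118.72
Payment period 5: opening $118.72; interest $2.00 → $120.72; payment $66.36; balance $54.36
Payment period 6: opening $54.36; interest $1.00 → $55.36; payment $55.36; balance $0.00
Total paid: $274.46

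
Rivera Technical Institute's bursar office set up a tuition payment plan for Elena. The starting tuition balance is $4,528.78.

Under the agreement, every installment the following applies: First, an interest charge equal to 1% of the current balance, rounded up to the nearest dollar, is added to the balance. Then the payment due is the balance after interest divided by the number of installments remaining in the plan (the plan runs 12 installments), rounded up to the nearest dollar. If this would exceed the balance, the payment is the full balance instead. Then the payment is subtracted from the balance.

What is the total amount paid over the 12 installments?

$4,840.78

Installment 1: opening $4,528.78; interest $46.00 → $4,574.78; payment $382.00; balance $4,192.78
Installment 2: opening $4,192.78; interest $42.00 → $4,234.78; payment $385.00; balance $3,849.78
Installment 3: opening $3,849.78; interest $39.00 → $3,888.78; payment $389.00; balance $3,499.78
Installment 4: opening $3,499.78; interest $35.00 → $3,534.78; payment $393.00; balance $3,141.78
Installment 5: opening $3,141.78; interest $32.00 → $3,173.78; payment $397.00; balance $2,776.78
Installment 6: opening $2,776.78; interest $28.00 → $2,804.78; payment $401.00; balance $2,403.78
Installment 7: opening $2,403.78; interest $25.00 → $2,428.78; payment $405.00; balance $2,023.78
Installment 8: opening $2,023.78; interest $21.00 → $2,044.78; payment $409.00; balance $1,635.78
Installment 9: opening $1,635.78; interest $17.00 → $1,652.78; payment $414.00; balance $1,238.78
Installment 10: opening $1,238.78; interest $13.00 → $1,251.78; payment $418.00; balance $833.78
Installment 11: opening $833.78; interest $9.00 → $842.78; payment $422.00; balance $420.78
Installment 12: opening $420.78; interest $5.00 → $425.78; payment $425.78; balance $0.00
Total paid: $4,840.78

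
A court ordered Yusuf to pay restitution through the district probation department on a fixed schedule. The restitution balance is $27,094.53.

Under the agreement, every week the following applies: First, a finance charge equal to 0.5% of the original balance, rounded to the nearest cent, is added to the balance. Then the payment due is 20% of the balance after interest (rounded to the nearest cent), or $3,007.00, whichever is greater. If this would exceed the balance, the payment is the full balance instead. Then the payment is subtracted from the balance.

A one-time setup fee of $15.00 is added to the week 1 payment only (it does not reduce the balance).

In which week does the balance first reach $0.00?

Week 1: $27,094.53 +$135.47 interest = $27,230.00; pay $5,446.00 (+ $15.00 fee) → $21,784.00
Week 2: $21,784.00 +$135.47 interest = $21,919.47; pay $4,383.89 → $17,535.58
Week 3: $17,535.58 +$135.47 interest = $17,671.05; pay $3,534.21 → $14,136.84
Week 4: $14,136.84 +$135.47 interest = $14,272.31; pay $3,007.00 → $11,265.31
Week 5: $11,265.31 +$135.47 interest = $11,400.78; pay $3,007.00 → $8,393.78
Week 6: $8,393.78 +$135.47 interest = $8,529.25; pay $3,007.00 → $5,522.25
Week 7: $5,522.25 +$135.47 interest = $5,657.72; pay $3,007.00 → $2,650.72
Week 8: $2,650.72 +$135.47 interest = $2,786.19; pay $2,786.19 → $0.00
Balance reaches $0.00 in week 8.

8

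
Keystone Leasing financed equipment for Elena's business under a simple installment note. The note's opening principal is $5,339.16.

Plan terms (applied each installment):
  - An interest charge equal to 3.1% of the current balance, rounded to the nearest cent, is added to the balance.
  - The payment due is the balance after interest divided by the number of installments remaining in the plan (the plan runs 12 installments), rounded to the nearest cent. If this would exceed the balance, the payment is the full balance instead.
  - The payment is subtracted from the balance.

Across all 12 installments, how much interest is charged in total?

Installment 1: $5,339.16 +$165.51 interest = $5,504.67; pay $458.72 → $5,045.95
Installment 2: $5,045.95 +$156.42 interest = $5,202.37; pay $472.94 → $4,729.43
Installment 3: $4,729.43 +$146.61 interest = $4,876.04; pay $487.60 → $4,388.44
Installment 4: $4,388.44 +$136.04 interest = $4,524.48; pay $502.72 → $4,021.76
Installment 5: $4,021.76 +$124.67 interest = $4,146.43; pay $518.30 → $3,628.13
Installment 6: $3,628.13 +$112.47 interest = $3,740.60; pay $534.37 → $3,206.23
Installment 7: $3,206.23 +$99.39 interest = $3,305.62; pay $550.94 → $2,754.68
Installment 8: $2,754.68 +$85.40 interest = $2,840.08; pay $568.02 → $2,272.06
Installment 9: $2,272.06 +$70.43 interest = $2,342.49; pay $585.62 → $1,756.87
Installment 10: $1,756.87 +$54.46 interest = $1,811.33; pay $603.78 → $1,207.55
Installment 11: $1,207.55 +$37.43 interest = $1,244.98; pay $622.49 → $622.49
Installment 12: $622.49 +$19.30 interest = $641.79; pay $641.79 → $0.00
Total interest: $165.51 + $156.42 + $146.61 + $136.04 + $124.67 + $112.47 + $99.39 + $85.40 + $70.43 + $54.46 + $37.43 + $19.30 = $1,208.13

$1,208.13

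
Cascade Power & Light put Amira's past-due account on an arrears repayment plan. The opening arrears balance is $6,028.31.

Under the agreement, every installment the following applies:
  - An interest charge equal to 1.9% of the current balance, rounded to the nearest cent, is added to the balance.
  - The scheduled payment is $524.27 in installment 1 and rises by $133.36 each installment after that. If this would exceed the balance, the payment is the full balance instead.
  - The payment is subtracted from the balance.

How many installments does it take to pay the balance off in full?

Installment 1: $6,028.31 +$114.54 interest = $6,142.85; pay $524.27 → $5,618.58
Installment 2: $5,618.58 +$106.75 interest = $5,725.33; pay $657.63 → $5,067.70
Installment 3: $5,067.70 +$96.29 interest = $5,163.99; pay $790.99 → $4,373.00
Installment 4: $4,373.00 +$83.09 interest = $4,456.09; pay $924.35 → $3,531.74
Installment 5: $3,531.74 +$67.10 interest = $3,598.84; pay $1,057.71 → $2,541.13
Installment 6: $2,541.13 +$48.28 interest = $2,589.41; pay $1,191.07 → $1,398.34
Installment 7: $1,398.34 +$26.57 interest = $1,424.91; pay $1,324.43 → $100.48
Installment 8: $100.48 +$1.91 interest = $102.39; pay $102.39 → $0.00
Balance reaches $0.00 in installment 8.

8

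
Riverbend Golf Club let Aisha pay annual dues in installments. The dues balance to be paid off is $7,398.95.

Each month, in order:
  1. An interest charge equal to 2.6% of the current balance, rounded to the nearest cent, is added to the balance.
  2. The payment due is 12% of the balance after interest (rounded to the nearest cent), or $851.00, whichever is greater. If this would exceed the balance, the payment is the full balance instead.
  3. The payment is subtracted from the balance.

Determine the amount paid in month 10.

Month 1: opening $7,398.95; interest $192.37 → $7,591.32; payment $910.96; balance $6,680.36
Month 2: opening $6,680.36; interest $173.69 → $6,854.05; payment $851.00; balance $6,003.05
Month 3: opening $6,003.05; interest $156.08 → $6,159.13; payment $851.00; balance $5,308.13
Month 4: opening $5,308.13; interest $138.01 → $5,446.14; payment $851.00; balance $4,595.14
Month 5: opening $4,595.14; interest $119.47 → $4,714.61; payment $851.00; balance $3,863.61
Month 6: opening $3,863.61; interest $100.45 → $3,964.06; payment $851.00; balance $3,113.06
Month 7: opening $3,113.06; interest $80.94 → $3,194.00; payment $851.00; balance $2,343.00
Month 8: opening $2,343.00; interest $60.92 → $2,403.92; payment $851.00; balance $1,552.92
Month 9: opening $1,552.92; interest $40.38 → $1,593.30; payment $851.00; balance $742.30
Month 10: opening $742.30; interest $19.30 → $761.60; payment $761.60; balance $0.00

$761.60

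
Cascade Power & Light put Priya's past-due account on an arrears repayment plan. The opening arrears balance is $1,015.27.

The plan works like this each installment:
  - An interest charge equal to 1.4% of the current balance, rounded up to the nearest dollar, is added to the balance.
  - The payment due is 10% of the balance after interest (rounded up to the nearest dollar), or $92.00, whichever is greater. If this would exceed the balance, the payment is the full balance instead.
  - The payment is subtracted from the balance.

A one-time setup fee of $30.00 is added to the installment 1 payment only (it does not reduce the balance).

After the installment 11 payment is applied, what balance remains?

Installment 1: $1,015.27 +$15.00 interest = $1,030.27; pay $104.00 (+ $30.00 fee) → $926.27
Installment 2: $926.27 +$13.00 interest = $939.27; pay $94.00 → $845.27
Installment 3: $845.27 +$12.00 interest = $857.27; pay $92.00 → $765.27
Installment 4: $765.27 +$11.00 interest = $776.27; pay $92.00 → $684.27
Installment 5: $684.27 +$10.00 interest = $694.27; pay $92.00 → $602.27
Installment 6: $602.27 +$9.00 interest = $611.27; pay $92.00 → $519.27
Installment 7: $519.27 +$8.00 interest = $527.27; pay $92.00 → $435.27
Installment 8: $435.27 +$7.00 interest = $442.27; pay $92.00 → $350.27
Installment 9: $350.27 +$5.00 interest = $355.27; pay $92.00 → $263.27
Installment 10: $263.27 +$4.00 interest = $267.27; pay $92.00 → $175.27
Installment 11: $175.27 +$3.00 interest = $178.27; pay $92.00 → $86.27

$86.27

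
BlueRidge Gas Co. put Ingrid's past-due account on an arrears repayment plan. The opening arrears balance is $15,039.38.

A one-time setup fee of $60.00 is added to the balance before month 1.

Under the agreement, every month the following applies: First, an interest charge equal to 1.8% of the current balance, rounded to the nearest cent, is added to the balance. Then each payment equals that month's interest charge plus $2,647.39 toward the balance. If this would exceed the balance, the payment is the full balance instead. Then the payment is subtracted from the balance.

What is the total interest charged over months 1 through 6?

Month 1: opening $15,099.38; interest $271.79 → $15,371.17; payment $2,919.18; balance $12,451.99
Month 2: opening $12,451.99; interest $224.14 → $12,676.13; payment $2,871.53; balance $9,804.60
Month 3: opening $9,804.60; interest $176.48 → $9,981.08; payment $2,823.87; balance $7,157.21
Month 4: opening $7,157.21; interest $128.83 → $7,286.04; payment $2,776.22; balance $4,509.82
Month 5: opening $4,509.82; interest $81.18 → $4,591.00; payment $2,728.57; balance $1,862.43
Month 6: opening $1,862.43; interest $33.52 → $1,895.95; payment $1,895.95; balance $0.00
Total interest: $271.79 + $224.14 + $176.48 + $128.83 + $81.18 + $33.52 = $915.94

$915.94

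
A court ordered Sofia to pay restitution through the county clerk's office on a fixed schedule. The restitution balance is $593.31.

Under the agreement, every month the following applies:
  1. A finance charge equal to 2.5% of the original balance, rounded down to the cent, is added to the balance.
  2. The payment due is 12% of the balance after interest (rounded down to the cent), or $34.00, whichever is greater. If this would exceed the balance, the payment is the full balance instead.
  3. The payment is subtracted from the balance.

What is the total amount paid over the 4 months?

Month 1: opening $593.31; interest $14.83 → $608.14; payment $72.97; balance $535.17
Month 2: opening $535.17; interest $14.83 → $550.00; payment $66.00; balance $484.00
Month 3: opening $484.00; interest $14.83 → $498.83; payment $59.85; balance $438.98
Month 4: opening $438.98; interest $14.83 → $453.81; payment $54.45; balance $399.36
Total paid: $253.27

$253.27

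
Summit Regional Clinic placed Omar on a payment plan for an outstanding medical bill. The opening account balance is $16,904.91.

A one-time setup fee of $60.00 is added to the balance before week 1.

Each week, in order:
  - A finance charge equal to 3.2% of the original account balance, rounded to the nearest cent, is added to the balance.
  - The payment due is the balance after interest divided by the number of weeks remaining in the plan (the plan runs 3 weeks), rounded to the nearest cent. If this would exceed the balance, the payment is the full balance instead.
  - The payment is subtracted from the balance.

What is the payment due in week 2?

Week 1: opening $16,964.91; interest $540.96 → $17,505.87; payment $5,835.29; balance $11,670.58
Week 2: opening $11,670.58; interest $540.96 → $12,211.54; payment $6,105.77; balance $6,105.77

$6,105.77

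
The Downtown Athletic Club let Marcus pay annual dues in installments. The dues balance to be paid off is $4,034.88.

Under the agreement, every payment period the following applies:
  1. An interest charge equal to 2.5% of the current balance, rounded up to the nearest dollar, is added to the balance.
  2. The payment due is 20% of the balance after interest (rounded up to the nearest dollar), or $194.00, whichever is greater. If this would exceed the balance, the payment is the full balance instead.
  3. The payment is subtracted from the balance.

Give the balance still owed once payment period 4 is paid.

$1,823.88

Payment period 1: $4,034.88 +$101.00 interest = $4,135.88; pay $828.00 → $3,307.88
Payment period 2: $3,307.88 +$83.00 interest = $3,390.88; pay $679.00 → $2,711.88
Payment period 3: $2,711.88 +$68.00 interest = $2,779.88; pay $556.00 → $2,223.88
Payment period 4: $2,223.88 +$56.00 interest = $2,279.88; pay $456.00 → $1,823.88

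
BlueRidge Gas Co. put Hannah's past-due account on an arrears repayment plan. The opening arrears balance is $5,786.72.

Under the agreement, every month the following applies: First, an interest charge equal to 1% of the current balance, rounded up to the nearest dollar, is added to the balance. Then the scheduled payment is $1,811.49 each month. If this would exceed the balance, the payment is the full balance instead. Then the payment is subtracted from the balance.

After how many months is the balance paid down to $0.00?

4

Month 1: $5,786.72 +$58.00 interest = $5,844.72; pay $1,811.49 → $4,033.23
Month 2: $4,033.23 +$41.00 interest = $4,074.23; pay $1,811.49 → $2,262.74
Month 3: $2,262.74 +$23.00 interest = $2,285.74; pay $1,811.49 → $474.25
Month 4: $474.25 +$5.00 interest = $479.25; pay $479.25 → $0.00
Balance reaches $0.00 in month 4.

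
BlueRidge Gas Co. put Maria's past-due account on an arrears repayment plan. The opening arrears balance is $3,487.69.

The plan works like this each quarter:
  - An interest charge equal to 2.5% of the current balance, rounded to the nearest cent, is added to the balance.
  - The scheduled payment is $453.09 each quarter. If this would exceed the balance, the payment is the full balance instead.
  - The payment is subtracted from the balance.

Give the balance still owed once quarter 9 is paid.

$0.00

Quarter 1: opening $3,487.69; interest $87.19 → $3,574.88; payment $453.09; balance $3,121.79
Quarter 2: opening $3,121.79; interest $78.04 → $3,199.83; payment $453.09; balance $2,746.74
Quarter 3: opening $2,746.74; interest $68.67 → $2,815.41; payment $453.09; balance $2,362.32
Quarter 4: opening $2,362.32; interest $59.06 → $2,421.38; payment $453.09; balance $1,968.29
Quarter 5: opening $1,968.29; interest $49.21 → $2,017.50; payment $453.09; balance $1,564.41
Quarter 6: opening $1,564.41; interest $39.11 → $1,603.52; payment $453.09; balance $1,150.43
Quarter 7: opening $1,150.43; interest $28.76 → $1,179.19; payment $453.09; balance $726.10
Quarter 8: opening $726.10; interest $18.15 → $744.25; payment $453.09; balance $291.16
Quarter 9: opening $291.16; interest $7.28 → $298.44; payment $298.44; balance $0.00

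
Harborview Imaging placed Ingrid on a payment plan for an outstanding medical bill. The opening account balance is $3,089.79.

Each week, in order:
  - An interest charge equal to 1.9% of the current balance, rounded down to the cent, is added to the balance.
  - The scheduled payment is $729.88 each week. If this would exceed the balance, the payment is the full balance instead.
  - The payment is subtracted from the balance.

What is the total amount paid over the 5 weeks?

$3,253.32

Week 1: opening $3,089.79; interest $58.70 → $3,148.49; payment $729.88; balance $2,418.61
Week 2: opening $2,418.61; interest $45.95 → $2,464.56; payment $729.88; balance $1,734.68
Week 3: opening $1,734.68; interest $32.95 → $1,767.63; payment $729.88; balance $1,037.75
Week 4: opening $1,037.75; interest $19.71 → $1,057.46; payment $729.88; balance $327.58
Week 5: opening $327.58; interest $6.22 → $333.80; payment $333.80; balance $0.00
Total paid: $3,253.32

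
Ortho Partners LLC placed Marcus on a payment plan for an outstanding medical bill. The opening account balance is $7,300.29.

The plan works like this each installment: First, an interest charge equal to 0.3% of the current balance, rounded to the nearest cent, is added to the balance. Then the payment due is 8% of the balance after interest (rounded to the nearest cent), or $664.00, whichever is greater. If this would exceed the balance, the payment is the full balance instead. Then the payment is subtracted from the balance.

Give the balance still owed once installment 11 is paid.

Installment 1: opening $7,300.29; interest $21.90 → $7,322.19; payment $664.00; balance $6,658.19
Installment 2: opening $6,658.19; interest $19.97 → $6,678.16; payment $664.00; balance $6,014.16
Installment 3: opening $6,014.16; interest $18.04 → $6,032.20; payment $664.00; balance $5,368.20
Installment 4: opening $5,368.20; interest $16.10 → $5,384.30; payment $664.00; balance $4,720.30
Installment 5: opening $4,720.30; interest $14.16 → $4,734.46; payment $664.00; balance $4,070.46
Installment 6: opening $4,070.46; interest $12.21 → $4,082.67; payment $664.00; balance $3,418.67
Installment 7: opening $3,418.67; interest $10.26 → $3,428.93; payment $664.00; balance $2,764.93
Installment 8: opening $2,764.93; interest $8.29 → $2,773.22; payment $664.00; balance $2,109.22
Installment 9: opening $2,109.22; interest $6.33 → $2,115.55; payment $664.00; balance $1,451.55
Installment 10: opening $1,451.55; interest $4.35 → $1,455.90; payment $664.00; balance $791.90
Installment 11: opening $791.90; interest $2.38 → $794.28; payment $664.00; balance $130.28

$130.28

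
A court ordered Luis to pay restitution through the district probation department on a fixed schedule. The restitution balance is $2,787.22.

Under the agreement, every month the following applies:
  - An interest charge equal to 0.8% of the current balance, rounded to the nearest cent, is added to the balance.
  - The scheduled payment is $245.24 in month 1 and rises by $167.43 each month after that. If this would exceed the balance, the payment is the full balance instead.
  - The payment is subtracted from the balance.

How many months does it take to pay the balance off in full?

5

Month 1: $2,787.22 +$22.30 interest = $2,809.52; pay $245.24 → $2,564.28
Month 2: $2,564.28 +$20.51 interest = $2,584.79; pay $412.67 → $2,172.12
Month 3: $2,172.12 +$17.38 interest = $2,189.50; pay $580.10 → $1,609.40
Month 4: $1,609.40 +$12.88 interest = $1,622.28; pay $747.53 → $874.75
Month 5: $874.75 +$7.00 interest = $881.75; pay $881.75 → $0.00
Balance reaches $0.00 in month 5.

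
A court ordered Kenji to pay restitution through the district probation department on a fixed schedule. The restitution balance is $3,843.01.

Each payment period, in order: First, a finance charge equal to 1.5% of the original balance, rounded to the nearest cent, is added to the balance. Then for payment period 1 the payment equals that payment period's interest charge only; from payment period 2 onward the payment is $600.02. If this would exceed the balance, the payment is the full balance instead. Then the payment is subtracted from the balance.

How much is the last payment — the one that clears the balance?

$104.07

Payment period 1: $3,843.01 +$57.65 interest = $3,900.66; pay $57.65 → $3,843.01
Payment period 2: $3,843.01 +$57.65 interest = $3,900.66; pay $600.02 → $3,300.64
Payment period 3: $3,300.64 +$57.65 interest = $3,358.29; pay $600.02 → $2,758.27
Payment period 4: $2,758.27 +$57.65 interest = $2,815.92; pay $600.02 → $2,215.90
Payment period 5: $2,215.90 +$57.65 interest = $2,273.55; pay $600.02 → $1,673.53
Payment period 6: $1,673.53 +$57.65 interest = $1,731.18; pay $600.02 → $1,131.16
Payment period 7: $1,131.16 +$57.65 interest = $1,188.81; pay $600.02 → $588.79
Payment period 8: $588.79 +$57.65 interest = $646.44; pay $600.02 → $46.42
Payment period 9: $46.42 +$57.65 interest = $104.07; pay $104.07 → $0.00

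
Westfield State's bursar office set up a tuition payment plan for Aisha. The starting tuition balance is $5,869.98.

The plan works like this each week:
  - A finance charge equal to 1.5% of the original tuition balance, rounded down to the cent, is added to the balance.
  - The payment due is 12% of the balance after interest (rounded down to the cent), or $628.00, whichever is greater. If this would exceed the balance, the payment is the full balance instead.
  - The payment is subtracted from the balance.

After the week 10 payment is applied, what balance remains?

$371.69

# | Opening | Interest | Payment | End bal
1 | $5,869.98 | $88.04 | $714.96 | $5,243.06
2 | $5,243.06 | $88.04 | $639.73 | $4,691.37
3 | $4,691.37 | $88.04 | $628.00 | $4,151.41
4 | $4,151.41 | $88.04 | $628.00 | $3,611.45
5 | $3,611.45 | $88.04 | $628.00 | $3,071.49
6 | $3,071.49 | $88.04 | $628.00 | $2,531.53
7 | $2,531.53 | $88.04 | $628.00 | $1,991.57
8 | $1,991.57 | $88.04 | $628.00 | $1,451.61
9 | $1,451.61 | $88.04 | $628.00 | $911.65
10 | $911.65 | $88.04 | $628.00 | $371.69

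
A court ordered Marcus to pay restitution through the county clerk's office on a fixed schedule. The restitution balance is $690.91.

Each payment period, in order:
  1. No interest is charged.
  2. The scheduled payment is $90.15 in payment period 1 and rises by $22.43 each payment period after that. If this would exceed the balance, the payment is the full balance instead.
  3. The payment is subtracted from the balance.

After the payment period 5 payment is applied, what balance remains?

# | Opening | Payment | End bal
1 | $690.91 | $90.15 | $600.76
2 | $600.76 | $112.58 | $488.18
3 | $488.18 | $135.01 | $353.17
4 | $353.17 | $157.44 | $195.73
5 | $195.73 | $179.87 | $15.86

$15.86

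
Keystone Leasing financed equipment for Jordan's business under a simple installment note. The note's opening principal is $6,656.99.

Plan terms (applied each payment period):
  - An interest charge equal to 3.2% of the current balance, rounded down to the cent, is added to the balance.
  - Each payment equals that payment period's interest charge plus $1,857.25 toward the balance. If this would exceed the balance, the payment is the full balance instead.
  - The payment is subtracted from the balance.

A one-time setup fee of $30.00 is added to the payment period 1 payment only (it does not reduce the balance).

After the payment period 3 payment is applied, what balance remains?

Payment period 1: $6,656.99 +$213.02 interest = $6,870.01; pay $2,070.27 (+ $30.00 fee) → $4,799.74
Payment period 2: $4,799.74 +$153.59 interest = $4,953.33; pay $2,010.84 → $2,942.49
Payment period 3: $2,942.49 +$94.15 interest = $3,036.64; pay $1,951.40 → $1,085.24

$1,085.24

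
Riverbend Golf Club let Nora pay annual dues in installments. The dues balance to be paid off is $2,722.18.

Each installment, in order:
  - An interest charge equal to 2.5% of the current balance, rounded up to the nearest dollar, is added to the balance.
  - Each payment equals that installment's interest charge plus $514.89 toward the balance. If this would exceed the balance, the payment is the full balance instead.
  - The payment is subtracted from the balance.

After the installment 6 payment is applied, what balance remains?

$0.00

Installment 1: $2,722.18 +$69.00 interest = $2,791.18; pay $583.89 → $2,207.29
Installment 2: $2,207.29 +$56.00 interest = $2,263.29; pay $570.89 → $1,692.40
Installment 3: $1,692.40 +$43.00 interest = $1,735.40; pay $557.89 → $1,177.51
Installment 4: $1,177.51 +$30.00 interest = $1,207.51; pay $544.89 → $662.62
Installment 5: $662.62 +$17.00 interest = $679.62; pay $531.89 → $147.73
Installment 6: $147.73 +$4.00 interest = $151.73; pay $151.73 → $0.00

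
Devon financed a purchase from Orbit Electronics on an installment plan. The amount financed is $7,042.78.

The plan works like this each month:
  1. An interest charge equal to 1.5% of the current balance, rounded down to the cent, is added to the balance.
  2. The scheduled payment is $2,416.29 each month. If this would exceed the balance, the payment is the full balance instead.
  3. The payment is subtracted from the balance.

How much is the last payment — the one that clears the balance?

$6.42

Month 1: opening $7,042.78; interest $105.64 → $7,148.42; payment $2,416.29; balance $4,732.13
Month 2: opening $4,732.13; interest $70.98 → $4,803.11; payment $2,416.29; balance $2,386.82
Month 3: opening $2,386.82; interest $35.80 → $2,422.62; payment $2,416.29; balance $6.33
Month 4: opening $6.33; interest $0.09 → $6.42; payment $6.42; balance $0.00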